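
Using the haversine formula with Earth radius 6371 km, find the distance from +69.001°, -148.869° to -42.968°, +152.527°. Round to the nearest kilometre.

Δλ = 152.527 − -148.869 = 301.396°; wrapped into (−180°, 180°]: -58.604°.
Δφ = -42.968 − 69.001 = -111.969°.
a = sin²(Δφ/2) + cos φ₁ · cos φ₂ · sin²(Δλ/2) = 0.749860.
c = 2·atan2(√a, √(1−a)) = 2.09407 rad → d = 6371·c ≈ 13341.34 km.

13341 km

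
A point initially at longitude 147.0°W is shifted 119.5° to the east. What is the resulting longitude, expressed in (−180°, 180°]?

27.5°W

Start at -147.0°; shift +119.5° → -27.5°.
-27.5° already lies in (−180°, 180°].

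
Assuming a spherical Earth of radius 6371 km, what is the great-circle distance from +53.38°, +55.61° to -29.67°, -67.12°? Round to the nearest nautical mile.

Δλ = -67.12 − 55.61 = -122.73°.
Δφ = -29.67 − 53.38 = -83.05°.
a = sin²(Δφ/2) + cos φ₁ · cos φ₂ · sin²(Δλ/2) = 0.838764.
c = 2·atan2(√a, √(1−a)) = 2.31519 rad → d = 6371·c ≈ 14750.10 km ≈ 7964.41 nmi.

7964 nmi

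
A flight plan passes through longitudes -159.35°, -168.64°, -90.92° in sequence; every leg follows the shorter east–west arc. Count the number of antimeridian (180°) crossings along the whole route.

Leg 1: -159.35° → -168.64°, shortest Δλ = -9.29° (west) — does not cross 180°.
Leg 2: -168.64° → -90.92°, shortest Δλ = 77.72° (east) — does not cross 180°.
Total crossings: 0.

0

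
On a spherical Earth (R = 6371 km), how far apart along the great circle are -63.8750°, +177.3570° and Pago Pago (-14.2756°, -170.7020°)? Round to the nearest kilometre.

Δλ = -170.7020 − 177.3570 = -348.0590°; wrapped into (−180°, 180°]: 11.9410°.
Δφ = -14.2756 − -63.8750 = 49.5994°.
a = sin²(Δφ/2) + cos φ₁ · cos φ₂ · sin²(Δλ/2) = 0.180553.
c = 2·atan2(√a, √(1−a)) = 0.87774 rad → d = 6371·c ≈ 5592.06 km.

5592 km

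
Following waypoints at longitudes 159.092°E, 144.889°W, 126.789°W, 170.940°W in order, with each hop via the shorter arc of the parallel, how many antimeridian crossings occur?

Leg 1: +159.092° → -144.889°, shortest Δλ = 56.019° (east) — crosses 180°.
Leg 2: -144.889° → -126.789°, shortest Δλ = 18.1° (east) — does not cross 180°.
Leg 3: -126.789° → -170.940°, shortest Δλ = -44.151° (west) — does not cross 180°.
Total crossings: 1.

1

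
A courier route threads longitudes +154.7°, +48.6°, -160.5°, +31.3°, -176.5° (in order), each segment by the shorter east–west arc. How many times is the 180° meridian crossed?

3

Leg 1: +154.7° → +48.6°, shortest Δλ = -106.1° (west) — does not cross 180°.
Leg 2: +48.6° → -160.5°, shortest Δλ = 150.9° (east) — crosses 180°.
Leg 3: -160.5° → +31.3°, shortest Δλ = -168.2° (west) — crosses 180°.
Leg 4: +31.3° → -176.5°, shortest Δλ = 152.2° (east) — crosses 180°.
Total crossings: 3.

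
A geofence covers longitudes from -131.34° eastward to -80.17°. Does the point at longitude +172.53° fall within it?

Band width going east from -131.34° to -80.17°: ((-80.17 − -131.34) mod 360) = 51.17°.
Offset of +172.53° east of the west edge: ((172.53 − -131.34) mod 360) = 303.87°.
303.87° > 51.17° ⇒ outside.

No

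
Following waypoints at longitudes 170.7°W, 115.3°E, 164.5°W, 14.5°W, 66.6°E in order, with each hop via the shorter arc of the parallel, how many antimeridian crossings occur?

Leg 1: -170.7° → +115.3°, shortest Δλ = -74.0° (west) — crosses 180°.
Leg 2: +115.3° → -164.5°, shortest Δλ = 80.2° (east) — crosses 180°.
Leg 3: -164.5° → -14.5°, shortest Δλ = 150.0° (east) — does not cross 180°.
Leg 4: -14.5° → +66.6°, shortest Δλ = 81.1° (east) — does not cross 180°.
Total crossings: 2.

2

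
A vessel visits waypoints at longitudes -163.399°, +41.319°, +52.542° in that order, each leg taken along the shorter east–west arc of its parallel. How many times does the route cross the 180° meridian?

1

Leg 1: -163.399° → +41.319°, shortest Δλ = -155.282° (west) — crosses 180°.
Leg 2: +41.319° → +52.542°, shortest Δλ = 11.223° (east) — does not cross 180°.
Total crossings: 1.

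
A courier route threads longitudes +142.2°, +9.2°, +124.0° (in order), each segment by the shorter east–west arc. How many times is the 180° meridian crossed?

Leg 1: +142.2° → +9.2°, shortest Δλ = -133.0° (west) — does not cross 180°.
Leg 2: +9.2° → +124.0°, shortest Δλ = 114.8° (east) — does not cross 180°.
Total crossings: 0.

0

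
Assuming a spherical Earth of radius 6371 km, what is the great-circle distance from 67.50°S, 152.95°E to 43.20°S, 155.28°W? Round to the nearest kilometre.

Δλ = -155.28 − 152.95 = -308.23°; wrapped into (−180°, 180°]: 51.77°.
Δφ = -43.20 − -67.50 = 24.30°.
a = sin²(Δφ/2) + cos φ₁ · cos φ₂ · sin²(Δλ/2) = 0.097466.
c = 2·atan2(√a, √(1−a)) = 0.63501 rad → d = 6371·c ≈ 4045.63 km.

4046 km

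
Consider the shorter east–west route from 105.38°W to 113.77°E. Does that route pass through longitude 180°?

Naïve |113.77 − -105.38| = 219.15° > 180°, so the shorter arc goes the other way round — across 180°.
Signed shortest Δλ = ((113.77 − -105.38 + 180) mod 360) − 180 = -140.85°.
Going west by 140.85° from -105.38° passes through 180° before reaching +113.77°.

Yes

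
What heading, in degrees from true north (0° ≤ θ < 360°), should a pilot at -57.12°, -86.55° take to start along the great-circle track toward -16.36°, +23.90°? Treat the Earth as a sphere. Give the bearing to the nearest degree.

116°

Δλ = 23.90 − -86.55 = 110.45°.
θ = atan2( sin Δλ · cos φ₂ , cos φ₁ · sin φ₂ − sin φ₁ · cos φ₂ · cos Δλ )
  = atan2(0.89904, -0.43445) = 115.792° → normalised to [0°, 360°): 115.792°.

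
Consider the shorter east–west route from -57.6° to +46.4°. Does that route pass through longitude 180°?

Signed shortest Δλ = ((46.4 − -57.6 + 180) mod 360) − 180 = 104.0°.
Going east by 104.0° from -57.6° reaches +46.4° without touching 180°.

No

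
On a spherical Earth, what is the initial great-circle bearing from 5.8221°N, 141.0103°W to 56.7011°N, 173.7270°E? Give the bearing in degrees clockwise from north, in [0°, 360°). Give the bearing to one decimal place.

Δλ = 173.7270 − -141.0103 = 314.7373°; wrapped into (−180°, 180°]: -45.2627°.
θ = atan2( sin Δλ · cos φ₂ , cos φ₁ · sin φ₂ − sin φ₁ · cos φ₂ · cos Δλ )
  = atan2(-0.38998, 0.79231) = -26.207° → normalised to [0°, 360°): 333.793°.

333.8°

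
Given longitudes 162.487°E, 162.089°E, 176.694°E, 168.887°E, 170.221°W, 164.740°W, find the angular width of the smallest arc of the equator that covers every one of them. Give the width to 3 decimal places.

33.171°

Sort the longitudes: -170.221°, -164.740°, +162.089°, +162.487°, +168.887°, +176.694°.
Eastward gaps between consecutive values (wrapping around): 5.481°, 326.829°, 0.398°, 6.400°, 7.807°, 13.085°.
Largest gap = 326.829° ⇒ minimal covering band is its complement: 360° − 326.829° = 33.171°.
Band runs from +162.089° eastward to -164.740°, crossing the antimeridian.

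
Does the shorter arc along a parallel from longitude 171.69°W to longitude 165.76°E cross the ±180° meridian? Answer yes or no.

Naïve |165.76 − -171.69| = 337.45° > 180°, so the shorter arc goes the other way round — across 180°.
Signed shortest Δλ = ((165.76 − -171.69 + 180) mod 360) − 180 = -22.55°.
Going west by 22.55° from -171.69° passes through 180° before reaching +165.76°.

Yes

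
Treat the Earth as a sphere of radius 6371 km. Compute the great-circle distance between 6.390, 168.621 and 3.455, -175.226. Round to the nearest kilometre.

Δλ = -175.226 − 168.621 = -343.847°; wrapped into (−180°, 180°]: 16.153°.
Δφ = 3.455 − 6.390 = -2.935°.
a = sin²(Δφ/2) + cos φ₁ · cos φ₂ · sin²(Δλ/2) = 0.020236.
c = 2·atan2(√a, √(1−a)) = 0.28548 rad → d = 6371·c ≈ 1818.78 km.

1819 km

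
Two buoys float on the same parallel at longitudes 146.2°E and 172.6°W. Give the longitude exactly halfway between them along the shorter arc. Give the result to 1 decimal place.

166.8°E

Signed shortest Δλ from +146.2° to -172.6° is +41.2°.
Midpoint longitude = +146.2° + (+41.2°)/2 = +146.2° + 20.6° = +166.8°.
(The naïve average (+146.2 + -172.6)/2 = -13.2° is on the wrong side of the globe.)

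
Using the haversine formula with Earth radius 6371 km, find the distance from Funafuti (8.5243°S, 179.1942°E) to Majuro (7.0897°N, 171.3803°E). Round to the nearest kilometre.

1940 km

Δλ = 171.3803 − 179.1942 = -7.8139°.
Δφ = 7.0897 − -8.5243 = 15.6140°.
a = sin²(Δφ/2) + cos φ₁ · cos φ₂ · sin²(Δλ/2) = 0.023008.
c = 2·atan2(√a, √(1−a)) = 0.30454 rad → d = 6371·c ≈ 1940.23 km.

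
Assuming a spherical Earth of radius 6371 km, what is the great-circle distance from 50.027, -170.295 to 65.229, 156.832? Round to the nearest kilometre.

2535 km

Δλ = 156.832 − -170.295 = 327.127°; wrapped into (−180°, 180°]: -32.873°.
Δφ = 65.229 − 50.027 = 15.202°.
a = sin²(Δφ/2) + cos φ₁ · cos φ₂ · sin²(Δλ/2) = 0.039047.
c = 2·atan2(√a, √(1−a)) = 0.39782 rad → d = 6371·c ≈ 2534.53 km.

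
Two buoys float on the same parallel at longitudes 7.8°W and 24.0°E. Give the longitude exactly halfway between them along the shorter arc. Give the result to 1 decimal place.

Signed shortest Δλ from -7.8° to +24.0° is +31.8°.
Midpoint longitude = -7.8° + (+31.8°)/2 = -7.8° + 15.9° = +8.1°.

8.1°E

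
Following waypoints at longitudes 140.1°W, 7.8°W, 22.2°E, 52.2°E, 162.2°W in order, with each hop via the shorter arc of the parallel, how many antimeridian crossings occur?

Leg 1: -140.1° → -7.8°, shortest Δλ = 132.3° (east) — does not cross 180°.
Leg 2: -7.8° → +22.2°, shortest Δλ = 30.0° (east) — does not cross 180°.
Leg 3: +22.2° → +52.2°, shortest Δλ = 30.0° (east) — does not cross 180°.
Leg 4: +52.2° → -162.2°, shortest Δλ = 145.6° (east) — crosses 180°.
Total crossings: 1.

1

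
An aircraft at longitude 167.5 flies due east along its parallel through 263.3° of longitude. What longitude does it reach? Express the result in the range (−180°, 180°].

Start at +167.5°; shift +263.3° → +430.8°.
+430.8° lies outside (−180°, 180°]; subtract 360° → +70.8°.

+70.8°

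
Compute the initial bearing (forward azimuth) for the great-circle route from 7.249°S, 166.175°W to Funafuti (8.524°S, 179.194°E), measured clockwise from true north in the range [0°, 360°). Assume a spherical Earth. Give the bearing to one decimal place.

Δλ = 179.194 − -166.175 = 345.369°; wrapped into (−180°, 180°]: -14.631°.
θ = atan2( sin Δλ · cos φ₂ , cos φ₁ · sin φ₂ − sin φ₁ · cos φ₂ · cos Δλ )
  = atan2(-0.24980, -0.02630) = -96.010° → normalised to [0°, 360°): 263.990°.

264.0°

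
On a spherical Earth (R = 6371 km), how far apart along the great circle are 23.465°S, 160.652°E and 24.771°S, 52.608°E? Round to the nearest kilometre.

10589 km

Δλ = 52.608 − 160.652 = -108.044°.
Δφ = -24.771 − -23.465 = -1.306°.
a = sin²(Δφ/2) + cos φ₁ · cos φ₂ · sin²(Δλ/2) = 0.545575.
c = 2·atan2(√a, √(1−a)) = 1.66207 rad → d = 6371·c ≈ 10589.07 km.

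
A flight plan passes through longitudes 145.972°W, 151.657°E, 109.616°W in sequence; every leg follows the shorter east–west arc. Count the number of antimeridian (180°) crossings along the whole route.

Leg 1: -145.972° → +151.657°, shortest Δλ = -62.371° (west) — crosses 180°.
Leg 2: +151.657° → -109.616°, shortest Δλ = 98.727° (east) — crosses 180°.
Total crossings: 2.

2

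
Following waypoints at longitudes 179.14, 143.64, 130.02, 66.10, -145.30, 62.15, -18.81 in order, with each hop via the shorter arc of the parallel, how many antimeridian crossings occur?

Leg 1: +179.14° → +143.64°, shortest Δλ = -35.5° (west) — does not cross 180°.
Leg 2: +143.64° → +130.02°, shortest Δλ = -13.62° (west) — does not cross 180°.
Leg 3: +130.02° → +66.10°, shortest Δλ = -63.92° (west) — does not cross 180°.
Leg 4: +66.10° → -145.30°, shortest Δλ = 148.6° (east) — crosses 180°.
Leg 5: -145.30° → +62.15°, shortest Δλ = -152.55° (west) — crosses 180°.
Leg 6: +62.15° → -18.81°, shortest Δλ = -80.96° (west) — does not cross 180°.
Total crossings: 2.

2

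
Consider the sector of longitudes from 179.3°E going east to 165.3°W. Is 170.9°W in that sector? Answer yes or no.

Band width going east from +179.3° to -165.3°: ((-165.3 − 179.3) mod 360) = 15.4°.
Offset of -170.9° east of the west edge: ((-170.9 − 179.3) mod 360) = 9.8°.
9.8° ≤ 15.4° ⇒ inside.

Yes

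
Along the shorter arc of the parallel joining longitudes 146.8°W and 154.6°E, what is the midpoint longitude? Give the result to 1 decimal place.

176.1°W

Signed shortest Δλ from -146.8° to +154.6° is -58.6°.
Midpoint longitude = -146.8° + (-58.6°)/2 = -146.8° − 29.3° = -176.1°.
(The naïve average (-146.8 + +154.6)/2 = 3.9° is on the wrong side of the globe.)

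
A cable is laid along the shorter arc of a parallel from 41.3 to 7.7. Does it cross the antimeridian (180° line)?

Signed shortest Δλ = ((7.7 − 41.3 + 180) mod 360) − 180 = -33.6°.
Going west by 33.6° from +41.3° reaches +7.7° without touching 180°.

No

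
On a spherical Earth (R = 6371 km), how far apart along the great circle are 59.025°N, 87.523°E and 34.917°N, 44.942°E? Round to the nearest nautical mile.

2205 nmi

Δλ = 44.942 − 87.523 = -42.581°.
Δφ = 34.917 − 59.025 = -24.108°.
a = sin²(Δφ/2) + cos φ₁ · cos φ₂ · sin²(Δλ/2) = 0.099250.
c = 2·atan2(√a, √(1−a)) = 0.64100 rad → d = 6371·c ≈ 4083.78 km ≈ 2205.07 nmi.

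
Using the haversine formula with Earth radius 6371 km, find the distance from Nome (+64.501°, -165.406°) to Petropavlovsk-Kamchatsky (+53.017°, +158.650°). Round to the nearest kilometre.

Δλ = 158.650 − -165.406 = 324.056°; wrapped into (−180°, 180°]: -35.944°.
Δφ = 53.017 − 64.501 = -11.484°.
a = sin²(Δφ/2) + cos φ₁ · cos φ₂ · sin²(Δλ/2) = 0.034666.
c = 2·atan2(√a, √(1−a)) = 0.37456 rad → d = 6371·c ≈ 2386.32 km.

2386 km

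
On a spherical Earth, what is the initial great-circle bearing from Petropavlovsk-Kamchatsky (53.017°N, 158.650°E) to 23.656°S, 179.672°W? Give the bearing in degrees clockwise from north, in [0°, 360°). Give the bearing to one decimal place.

Δλ = -179.672 − 158.650 = -338.322°; wrapped into (−180°, 180°]: 21.678°.
θ = atan2( sin Δλ · cos φ₂ , cos φ₁ · sin φ₂ − sin φ₁ · cos φ₂ · cos Δλ )
  = atan2(0.33835, -0.92132) = 159.834° → normalised to [0°, 360°): 159.834°.

159.8°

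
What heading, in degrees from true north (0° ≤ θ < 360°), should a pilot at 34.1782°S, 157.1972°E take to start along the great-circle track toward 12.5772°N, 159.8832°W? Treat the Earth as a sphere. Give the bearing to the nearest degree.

Δλ = -159.8832 − 157.1972 = -317.0804°; wrapped into (−180°, 180°]: 42.9196°.
θ = atan2( sin Δλ · cos φ₂ , cos φ₁ · sin φ₂ − sin φ₁ · cos φ₂ · cos Δλ )
  = atan2(0.66463, 0.58166) = 48.809° → normalised to [0°, 360°): 48.809°.

49°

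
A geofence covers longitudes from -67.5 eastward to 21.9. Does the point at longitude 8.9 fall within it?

Yes

Band width going east from -67.5° to +21.9°: ((21.9 − -67.5) mod 360) = 89.4°.
Offset of +8.9° east of the west edge: ((8.9 − -67.5) mod 360) = 76.4°.
76.4° ≤ 89.4° ⇒ inside.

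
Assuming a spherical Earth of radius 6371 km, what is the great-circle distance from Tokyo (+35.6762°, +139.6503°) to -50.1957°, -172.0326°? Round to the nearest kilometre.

Δλ = -172.0326 − 139.6503 = -311.6829°; wrapped into (−180°, 180°]: 48.3171°.
Δφ = -50.1957 − 35.6762 = -85.8719°.
a = sin²(Δφ/2) + cos φ₁ · cos φ₂ · sin²(Δλ/2) = 0.551109.
c = 2·atan2(√a, √(1−a)) = 1.67319 rad → d = 6371·c ≈ 10659.91 km.

10660 km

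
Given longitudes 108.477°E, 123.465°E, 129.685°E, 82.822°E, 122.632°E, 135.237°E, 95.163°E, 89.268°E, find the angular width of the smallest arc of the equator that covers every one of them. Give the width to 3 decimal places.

Sort the longitudes: +82.822°, +89.268°, +95.163°, +108.477°, +122.632°, +123.465°, +129.685°, +135.237°.
Eastward gaps between consecutive values (wrapping around): 6.446°, 5.895°, 13.314°, 14.155°, 0.833°, 6.220°, 5.552°, 307.585°.
Largest gap = 307.585° ⇒ minimal covering band is its complement: 360° − 307.585° = 52.415°.
Band runs from +82.822° eastward to +135.237°.

52.415°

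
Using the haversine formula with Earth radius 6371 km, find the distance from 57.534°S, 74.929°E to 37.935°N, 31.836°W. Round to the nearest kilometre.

14439 km

Δλ = -31.836 − 74.929 = -106.765°.
Δφ = 37.935 − -57.534 = 95.469°.
a = sin²(Δφ/2) + cos φ₁ · cos φ₂ · sin²(Δλ/2) = 0.820404.
c = 2·atan2(√a, √(1−a)) = 2.26635 rad → d = 6371·c ≈ 14438.89 km.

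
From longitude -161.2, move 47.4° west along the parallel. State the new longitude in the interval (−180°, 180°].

Start at -161.2°; shift −47.4° → -208.6°.
-208.6° lies outside (−180°, 180°]; add 360° → +151.4°.

+151.4°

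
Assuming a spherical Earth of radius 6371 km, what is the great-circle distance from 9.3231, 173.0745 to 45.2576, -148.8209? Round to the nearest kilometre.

5401 km

Δλ = -148.8209 − 173.0745 = -321.8954°; wrapped into (−180°, 180°]: 38.1046°.
Δφ = 45.2576 − 9.3231 = 35.9345°.
a = sin²(Δφ/2) + cos φ₁ · cos φ₂ · sin²(Δλ/2) = 0.169173.
c = 2·atan2(√a, √(1−a)) = 0.84777 rad → d = 6371·c ≈ 5401.16 km.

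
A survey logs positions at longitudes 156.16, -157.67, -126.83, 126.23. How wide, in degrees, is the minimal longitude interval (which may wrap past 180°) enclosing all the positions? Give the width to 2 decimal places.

Sort the longitudes: -157.67°, -126.83°, +126.23°, +156.16°.
Eastward gaps between consecutive values (wrapping around): 30.84°, 253.06°, 29.93°, 46.17°.
Largest gap = 253.06° ⇒ minimal covering band is its complement: 360° − 253.06° = 106.94°.
Band runs from +126.23° eastward to -126.83°, crossing the antimeridian.

106.94°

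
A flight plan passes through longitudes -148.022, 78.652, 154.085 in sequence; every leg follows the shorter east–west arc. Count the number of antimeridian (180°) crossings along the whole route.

Leg 1: -148.022° → +78.652°, shortest Δλ = -133.326° (west) — crosses 180°.
Leg 2: +78.652° → +154.085°, shortest Δλ = 75.433° (east) — does not cross 180°.
Total crossings: 1.

1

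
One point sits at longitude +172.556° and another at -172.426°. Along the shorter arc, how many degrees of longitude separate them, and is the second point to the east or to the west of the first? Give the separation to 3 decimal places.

15.018° east

Raw difference: -172.426 − 172.556 = -344.982°.
Normalise into (−180°, 180°]: -344.982° + 360° = 15.018°.
Positive ⇒ the second point lies to the east; separation 15.018°.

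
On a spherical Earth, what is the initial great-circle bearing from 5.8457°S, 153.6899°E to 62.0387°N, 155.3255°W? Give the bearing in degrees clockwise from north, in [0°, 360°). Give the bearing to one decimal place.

Δλ = -155.3255 − 153.6899 = -309.0154°; wrapped into (−180°, 180°]: 50.9846°.
θ = atan2( sin Δλ · cos φ₂ , cos φ₁ · sin φ₂ − sin φ₁ · cos φ₂ · cos Δλ )
  = atan2(0.36431, 0.90873) = 21.845° → normalised to [0°, 360°): 21.845°.

21.8°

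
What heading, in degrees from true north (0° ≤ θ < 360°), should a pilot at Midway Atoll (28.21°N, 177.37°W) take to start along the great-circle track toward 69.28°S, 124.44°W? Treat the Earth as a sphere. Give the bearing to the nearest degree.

Δλ = -124.44 − -177.37 = 52.93°.
θ = atan2( sin Δλ · cos φ₂ , cos φ₁ · sin φ₂ − sin φ₁ · cos φ₂ · cos Δλ )
  = atan2(0.28230, -0.92504) = 163.029° → normalised to [0°, 360°): 163.029°.

163°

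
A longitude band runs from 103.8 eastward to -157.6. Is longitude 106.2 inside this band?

Yes

Band width going east from +103.8° to -157.6°: ((-157.6 − 103.8) mod 360) = 98.6°.
Offset of +106.2° east of the west edge: ((106.2 − 103.8) mod 360) = 2.4°.
2.4° ≤ 98.6° ⇒ inside.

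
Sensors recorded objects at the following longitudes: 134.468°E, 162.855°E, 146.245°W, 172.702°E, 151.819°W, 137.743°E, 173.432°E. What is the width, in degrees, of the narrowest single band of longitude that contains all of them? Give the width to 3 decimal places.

Sort the longitudes: -151.819°, -146.245°, +134.468°, +137.743°, +162.855°, +172.702°, +173.432°.
Eastward gaps between consecutive values (wrapping around): 5.574°, 280.713°, 3.275°, 25.112°, 9.847°, 0.730°, 34.749°.
Largest gap = 280.713° ⇒ minimal covering band is its complement: 360° − 280.713° = 79.287°.
Band runs from +134.468° eastward to -146.245°, crossing the antimeridian.

79.287°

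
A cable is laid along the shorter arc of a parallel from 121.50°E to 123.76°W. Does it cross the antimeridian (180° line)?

Yes

Naïve |-123.76 − 121.50| = 245.26° > 180°, so the shorter arc goes the other way round — across 180°.
Signed shortest Δλ = ((-123.76 − 121.50 + 180) mod 360) − 180 = 114.74°.
Going east by 114.74° from +121.50° passes through 180° before reaching -123.76°.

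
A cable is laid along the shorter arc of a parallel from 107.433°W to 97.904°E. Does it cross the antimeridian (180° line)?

Yes

Naïve |97.904 − -107.433| = 205.337° > 180°, so the shorter arc goes the other way round — across 180°.
Signed shortest Δλ = ((97.904 − -107.433 + 180) mod 360) − 180 = -154.663°.
Going west by 154.663° from -107.433° passes through 180° before reaching +97.904°.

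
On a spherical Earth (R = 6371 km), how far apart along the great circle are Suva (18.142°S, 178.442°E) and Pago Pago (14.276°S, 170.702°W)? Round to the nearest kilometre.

Δλ = -170.702 − 178.442 = -349.144°; wrapped into (−180°, 180°]: 10.856°.
Δφ = -14.276 − -18.142 = 3.866°.
a = sin²(Δφ/2) + cos φ₁ · cos φ₂ · sin²(Δλ/2) = 0.009379.
c = 2·atan2(√a, √(1−a)) = 0.19399 rad → d = 6371·c ≈ 1235.91 km.

1236 km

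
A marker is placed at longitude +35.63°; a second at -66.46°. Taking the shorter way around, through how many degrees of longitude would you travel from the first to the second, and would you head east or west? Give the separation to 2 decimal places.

Raw difference: -66.46 − 35.63 = -102.09°.
Normalise into (−180°, 180°]: -102.09° stays -102.09°.
Negative ⇒ the second point lies to the west; separation 102.09°.

102.09° west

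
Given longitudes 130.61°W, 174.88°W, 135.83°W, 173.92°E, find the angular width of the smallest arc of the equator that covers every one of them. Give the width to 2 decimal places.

Sort the longitudes: -174.88°, -135.83°, -130.61°, +173.92°.
Eastward gaps between consecutive values (wrapping around): 39.05°, 5.22°, 304.53°, 11.20°.
Largest gap = 304.53° ⇒ minimal covering band is its complement: 360° − 304.53° = 55.47°.
Band runs from +173.92° eastward to -130.61°, crossing the antimeridian.

55.47°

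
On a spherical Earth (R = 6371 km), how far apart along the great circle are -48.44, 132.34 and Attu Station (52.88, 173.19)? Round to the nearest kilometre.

Δλ = 173.19 − 132.34 = 40.85°.
Δφ = 52.88 − -48.44 = 101.32°.
a = sin²(Δφ/2) + cos φ₁ · cos φ₂ · sin²(Δλ/2) = 0.646903.
c = 2·atan2(√a, √(1−a)) = 1.86900 rad → d = 6371·c ≈ 11907.41 km.

11907 km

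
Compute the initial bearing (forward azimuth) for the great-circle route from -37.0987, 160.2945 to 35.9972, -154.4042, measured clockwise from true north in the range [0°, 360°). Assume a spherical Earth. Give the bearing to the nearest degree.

35°

Δλ = -154.4042 − 160.2945 = -314.6987°; wrapped into (−180°, 180°]: 45.3013°.
θ = atan2( sin Δλ · cos φ₂ , cos φ₁ · sin φ₂ − sin φ₁ · cos φ₂ · cos Δλ )
  = atan2(0.57508, 0.81204) = 35.306° → normalised to [0°, 360°): 35.306°.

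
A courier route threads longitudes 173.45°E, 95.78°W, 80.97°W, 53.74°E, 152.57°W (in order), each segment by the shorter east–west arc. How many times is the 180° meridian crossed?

2

Leg 1: +173.45° → -95.78°, shortest Δλ = 90.77° (east) — crosses 180°.
Leg 2: -95.78° → -80.97°, shortest Δλ = 14.81° (east) — does not cross 180°.
Leg 3: -80.97° → +53.74°, shortest Δλ = 134.71° (east) — does not cross 180°.
Leg 4: +53.74° → -152.57°, shortest Δλ = 153.69° (east) — crosses 180°.
Total crossings: 2.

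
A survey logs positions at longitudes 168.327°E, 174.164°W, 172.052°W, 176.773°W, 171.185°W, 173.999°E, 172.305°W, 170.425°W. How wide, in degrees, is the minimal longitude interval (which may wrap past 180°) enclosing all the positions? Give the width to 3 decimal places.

21.248°

Sort the longitudes: -176.773°, -174.164°, -172.305°, -172.052°, -171.185°, -170.425°, +168.327°, +173.999°.
Eastward gaps between consecutive values (wrapping around): 2.609°, 1.859°, 0.253°, 0.867°, 0.760°, 338.752°, 5.672°, 9.228°.
Largest gap = 338.752° ⇒ minimal covering band is its complement: 360° − 338.752° = 21.248°.
Band runs from +168.327° eastward to -170.425°, crossing the antimeridian.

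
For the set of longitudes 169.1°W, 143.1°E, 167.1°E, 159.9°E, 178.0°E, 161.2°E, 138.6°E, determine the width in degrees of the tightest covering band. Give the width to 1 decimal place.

Sort the longitudes: -169.1°, +138.6°, +143.1°, +159.9°, +161.2°, +167.1°, +178.0°.
Eastward gaps between consecutive values (wrapping around): 307.7°, 4.5°, 16.8°, 1.3°, 5.9°, 10.9°, 12.9°.
Largest gap = 307.7° ⇒ minimal covering band is its complement: 360° − 307.7° = 52.3°.
Band runs from +138.6° eastward to -169.1°, crossing the antimeridian.

52.3°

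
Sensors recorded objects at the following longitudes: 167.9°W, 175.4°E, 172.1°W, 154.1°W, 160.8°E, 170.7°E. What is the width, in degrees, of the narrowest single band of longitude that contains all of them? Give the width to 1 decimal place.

Sort the longitudes: -172.1°, -167.9°, -154.1°, +160.8°, +170.7°, +175.4°.
Eastward gaps between consecutive values (wrapping around): 4.2°, 13.8°, 314.9°, 9.9°, 4.7°, 12.5°.
Largest gap = 314.9° ⇒ minimal covering band is its complement: 360° − 314.9° = 45.1°.
Band runs from +160.8° eastward to -154.1°, crossing the antimeridian.

45.1°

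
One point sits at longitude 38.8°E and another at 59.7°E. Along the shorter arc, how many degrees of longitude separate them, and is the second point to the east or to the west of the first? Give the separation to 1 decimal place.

Raw difference: 59.7 − 38.8 = 20.9°.
Normalise into (−180°, 180°]: 20.9° stays 20.9°.
Positive ⇒ the second point lies to the east; separation 20.9°.

20.9° east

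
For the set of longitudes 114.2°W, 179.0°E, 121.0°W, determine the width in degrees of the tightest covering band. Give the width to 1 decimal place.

66.8°

Sort the longitudes: -121.0°, -114.2°, +179.0°.
Eastward gaps between consecutive values (wrapping around): 6.8°, 293.2°, 60.0°.
Largest gap = 293.2° ⇒ minimal covering band is its complement: 360° − 293.2° = 66.8°.
Band runs from +179.0° eastward to -114.2°, crossing the antimeridian.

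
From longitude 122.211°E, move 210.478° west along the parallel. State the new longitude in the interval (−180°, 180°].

Start at +122.211°; shift −210.478° → -88.267°.
-88.267° already lies in (−180°, 180°].

88.267°W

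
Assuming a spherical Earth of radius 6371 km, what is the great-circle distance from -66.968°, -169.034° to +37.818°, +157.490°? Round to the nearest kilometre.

Δλ = 157.490 − -169.034 = 326.524°; wrapped into (−180°, 180°]: -33.476°.
Δφ = 37.818 − -66.968 = 104.786°.
a = sin²(Δφ/2) + cos φ₁ · cos φ₂ · sin²(Δλ/2) = 0.653239.
c = 2·atan2(√a, √(1−a)) = 1.88229 rad → d = 6371·c ≈ 11992.06 km.

11992 km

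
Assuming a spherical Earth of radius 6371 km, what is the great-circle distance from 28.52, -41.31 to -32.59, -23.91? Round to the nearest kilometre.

7039 km

Δλ = -23.91 − -41.31 = 17.40°.
Δφ = -32.59 − 28.52 = -61.11°.
a = sin²(Δφ/2) + cos φ₁ · cos φ₂ · sin²(Δλ/2) = 0.275373.
c = 2·atan2(√a, √(1−a)) = 1.10487 rad → d = 6371·c ≈ 7039.11 km.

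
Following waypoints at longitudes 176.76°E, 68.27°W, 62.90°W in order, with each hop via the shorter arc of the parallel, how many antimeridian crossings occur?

Leg 1: +176.76° → -68.27°, shortest Δλ = 114.97° (east) — crosses 180°.
Leg 2: -68.27° → -62.90°, shortest Δλ = 5.37° (east) — does not cross 180°.
Total crossings: 1.

1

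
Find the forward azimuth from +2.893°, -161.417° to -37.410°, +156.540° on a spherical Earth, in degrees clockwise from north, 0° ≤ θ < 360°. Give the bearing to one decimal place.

Δλ = 156.540 − -161.417 = 317.957°; wrapped into (−180°, 180°]: -42.043°.
θ = atan2( sin Δλ · cos φ₂ , cos φ₁ · sin φ₂ − sin φ₁ · cos φ₂ · cos Δλ )
  = atan2(-0.53194, -0.63651) = -140.114° → normalised to [0°, 360°): 219.886°.

219.9°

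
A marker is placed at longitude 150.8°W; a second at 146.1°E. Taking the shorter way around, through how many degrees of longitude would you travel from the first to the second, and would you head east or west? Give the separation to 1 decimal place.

Raw difference: 146.1 − -150.8 = 296.9°.
Normalise into (−180°, 180°]: 296.9° − 360° = -63.1°.
Negative ⇒ the second point lies to the west; separation 63.1°.

63.1° west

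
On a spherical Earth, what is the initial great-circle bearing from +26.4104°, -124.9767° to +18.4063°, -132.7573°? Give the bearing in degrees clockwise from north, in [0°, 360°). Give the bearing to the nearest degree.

224°

Δλ = -132.7573 − -124.9767 = -7.7806°.
θ = atan2( sin Δλ · cos φ₂ , cos φ₁ · sin φ₂ − sin φ₁ · cos φ₂ · cos Δλ )
  = atan2(-0.12845, -0.13536) = -136.499° → normalised to [0°, 360°): 223.501°.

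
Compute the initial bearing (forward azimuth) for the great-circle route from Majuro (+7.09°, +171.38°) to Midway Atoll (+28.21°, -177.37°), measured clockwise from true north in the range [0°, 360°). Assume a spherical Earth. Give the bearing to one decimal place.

Δλ = -177.37 − 171.38 = -348.75°; wrapped into (−180°, 180°]: 11.25°.
θ = atan2( sin Δλ · cos φ₂ , cos φ₁ · sin φ₂ − sin φ₁ · cos φ₂ · cos Δλ )
  = atan2(0.17192, 0.36241) = 25.378° → normalised to [0°, 360°): 25.378°.

25.4°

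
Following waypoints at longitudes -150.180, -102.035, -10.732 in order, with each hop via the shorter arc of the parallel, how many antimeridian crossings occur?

Leg 1: -150.180° → -102.035°, shortest Δλ = 48.145° (east) — does not cross 180°.
Leg 2: -102.035° → -10.732°, shortest Δλ = 91.303° (east) — does not cross 180°.
Total crossings: 0.

0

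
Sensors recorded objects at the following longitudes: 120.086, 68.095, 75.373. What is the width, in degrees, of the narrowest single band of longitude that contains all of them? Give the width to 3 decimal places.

51.991°

Sort the longitudes: +68.095°, +75.373°, +120.086°.
Eastward gaps between consecutive values (wrapping around): 7.278°, 44.713°, 308.009°.
Largest gap = 308.009° ⇒ minimal covering band is its complement: 360° − 308.009° = 51.991°.
Band runs from +68.095° eastward to +120.086°.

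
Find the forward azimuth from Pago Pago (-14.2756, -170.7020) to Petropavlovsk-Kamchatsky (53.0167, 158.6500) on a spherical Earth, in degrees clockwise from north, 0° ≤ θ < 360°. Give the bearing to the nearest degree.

341°

Δλ = 158.6500 − -170.7020 = 329.3520°; wrapped into (−180°, 180°]: -30.6480°.
θ = atan2( sin Δλ · cos φ₂ , cos φ₁ · sin φ₂ − sin φ₁ · cos φ₂ · cos Δλ )
  = atan2(-0.30666, 0.90177) = -18.782° → normalised to [0°, 360°): 341.218°.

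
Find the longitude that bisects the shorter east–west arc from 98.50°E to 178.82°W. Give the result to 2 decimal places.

Signed shortest Δλ from +98.50° to -178.82° is +82.68°.
Midpoint longitude = +98.50° + (+82.68°)/2 = +98.50° + 41.34° = +139.84°.
(The naïve average (+98.50 + -178.82)/2 = -40.16° is on the wrong side of the globe.)

139.84°E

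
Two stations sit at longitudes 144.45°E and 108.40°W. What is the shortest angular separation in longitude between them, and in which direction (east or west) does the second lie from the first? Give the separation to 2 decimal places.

Raw difference: -108.40 − 144.45 = -252.85°.
Normalise into (−180°, 180°]: -252.85° + 360° = 107.15°.
Positive ⇒ the second point lies to the east; separation 107.15°.

107.15° east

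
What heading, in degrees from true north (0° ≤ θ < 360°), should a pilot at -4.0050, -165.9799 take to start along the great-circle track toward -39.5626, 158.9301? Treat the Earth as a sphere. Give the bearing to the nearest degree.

Δλ = 158.9301 − -165.9799 = 324.9100°; wrapped into (−180°, 180°]: -35.0900°.
θ = atan2( sin Δλ · cos φ₂ , cos φ₁ · sin φ₂ − sin φ₁ · cos φ₂ · cos Δλ )
  = atan2(-0.44318, -0.59131) = -143.149° → normalised to [0°, 360°): 216.851°.

217°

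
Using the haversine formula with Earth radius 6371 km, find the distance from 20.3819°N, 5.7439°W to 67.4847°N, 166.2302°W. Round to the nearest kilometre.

10113 km

Δλ = -166.2302 − -5.7439 = -160.4863°.
Δφ = 67.4847 − 20.3819 = 47.1028°.
a = sin²(Δφ/2) + cos φ₁ · cos φ₂ · sin²(Δλ/2) = 0.508304.
c = 2·atan2(√a, √(1−a)) = 1.58741 rad → d = 6371·c ≈ 10113.36 km.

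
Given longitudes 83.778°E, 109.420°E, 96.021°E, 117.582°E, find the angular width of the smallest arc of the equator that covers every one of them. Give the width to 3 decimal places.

33.804°

Sort the longitudes: +83.778°, +96.021°, +109.420°, +117.582°.
Eastward gaps between consecutive values (wrapping around): 12.243°, 13.399°, 8.162°, 326.196°.
Largest gap = 326.196° ⇒ minimal covering band is its complement: 360° − 326.196° = 33.804°.
Band runs from +83.778° eastward to +117.582°.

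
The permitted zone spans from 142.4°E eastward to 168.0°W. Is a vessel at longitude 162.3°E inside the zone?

Band width going east from +142.4° to -168.0°: ((-168.0 − 142.4) mod 360) = 49.6°.
Offset of +162.3° east of the west edge: ((162.3 − 142.4) mod 360) = 19.9°.
19.9° ≤ 49.6° ⇒ inside.

Yes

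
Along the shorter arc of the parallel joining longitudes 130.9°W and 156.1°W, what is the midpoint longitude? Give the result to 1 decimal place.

Signed shortest Δλ from -130.9° to -156.1° is -25.2°.
Midpoint longitude = -130.9° + (-25.2°)/2 = -130.9° − 12.6° = -143.5°.

143.5°W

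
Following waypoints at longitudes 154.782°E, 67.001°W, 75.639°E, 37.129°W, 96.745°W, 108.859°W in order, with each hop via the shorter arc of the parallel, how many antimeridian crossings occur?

1

Leg 1: +154.782° → -67.001°, shortest Δλ = 138.217° (east) — crosses 180°.
Leg 2: -67.001° → +75.639°, shortest Δλ = 142.64° (east) — does not cross 180°.
Leg 3: +75.639° → -37.129°, shortest Δλ = -112.768° (west) — does not cross 180°.
Leg 4: -37.129° → -96.745°, shortest Δλ = -59.616° (west) — does not cross 180°.
Leg 5: -96.745° → -108.859°, shortest Δλ = -12.114° (west) — does not cross 180°.
Total crossings: 1.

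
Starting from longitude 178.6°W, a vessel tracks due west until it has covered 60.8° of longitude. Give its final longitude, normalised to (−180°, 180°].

120.6°E

Start at -178.6°; shift −60.8° → -239.4°.
-239.4° lies outside (−180°, 180°]; add 360° → +120.6°.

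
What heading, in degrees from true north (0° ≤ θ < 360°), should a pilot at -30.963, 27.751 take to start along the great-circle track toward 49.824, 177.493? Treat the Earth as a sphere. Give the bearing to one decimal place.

41.4°

Δλ = 177.493 − 27.751 = 149.742°.
θ = atan2( sin Δλ · cos φ₂ , cos φ₁ · sin φ₂ − sin φ₁ · cos φ₂ · cos Δλ )
  = atan2(0.32508, 0.36849) = 41.419° → normalised to [0°, 360°): 41.419°.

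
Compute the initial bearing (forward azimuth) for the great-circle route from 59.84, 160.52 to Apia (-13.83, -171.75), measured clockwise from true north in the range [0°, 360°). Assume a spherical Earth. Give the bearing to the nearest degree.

152°

Δλ = -171.75 − 160.52 = -332.27°; wrapped into (−180°, 180°]: 27.73°.
θ = atan2( sin Δλ · cos φ₂ , cos φ₁ · sin φ₂ − sin φ₁ · cos φ₂ · cos Δλ )
  = atan2(0.45182, -0.86323) = 152.372° → normalised to [0°, 360°): 152.372°.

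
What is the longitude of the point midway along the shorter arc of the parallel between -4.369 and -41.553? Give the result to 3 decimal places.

Signed shortest Δλ from -4.369° to -41.553° is -37.184°.
Midpoint longitude = -4.369° + (-37.184°)/2 = -4.369° − 18.592° = -22.961°.

-22.961°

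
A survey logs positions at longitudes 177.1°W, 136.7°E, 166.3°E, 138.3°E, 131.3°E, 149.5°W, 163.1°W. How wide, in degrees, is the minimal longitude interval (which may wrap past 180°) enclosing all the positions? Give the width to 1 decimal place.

Sort the longitudes: -177.1°, -163.1°, -149.5°, +131.3°, +136.7°, +138.3°, +166.3°.
Eastward gaps between consecutive values (wrapping around): 14.0°, 13.6°, 280.8°, 5.4°, 1.6°, 28.0°, 16.6°.
Largest gap = 280.8° ⇒ minimal covering band is its complement: 360° − 280.8° = 79.2°.
Band runs from +131.3° eastward to -149.5°, crossing the antimeridian.

79.2°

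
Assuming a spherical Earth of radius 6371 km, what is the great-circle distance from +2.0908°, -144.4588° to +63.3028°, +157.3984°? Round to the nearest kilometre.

8269 km

Δλ = 157.3984 − -144.4588 = 301.8572°; wrapped into (−180°, 180°]: -58.1428°.
Δφ = 63.3028 − 2.0908 = 61.2120°.
a = sin²(Δφ/2) + cos φ₁ · cos φ₂ · sin²(Δλ/2) = 0.365217.
c = 2·atan2(√a, √(1−a)) = 1.29785 rad → d = 6371·c ≈ 8268.63 km.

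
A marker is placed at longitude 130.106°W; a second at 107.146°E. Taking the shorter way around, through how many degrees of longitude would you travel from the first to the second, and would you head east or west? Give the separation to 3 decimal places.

Raw difference: 107.146 − -130.106 = 237.252°.
Normalise into (−180°, 180°]: 237.252° − 360° = -122.748°.
Negative ⇒ the second point lies to the west; separation 122.748°.

122.748° west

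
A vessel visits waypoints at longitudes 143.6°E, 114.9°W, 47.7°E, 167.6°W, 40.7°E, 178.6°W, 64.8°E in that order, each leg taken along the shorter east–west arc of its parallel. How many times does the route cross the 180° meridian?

5

Leg 1: +143.6° → -114.9°, shortest Δλ = 101.5° (east) — crosses 180°.
Leg 2: -114.9° → +47.7°, shortest Δλ = 162.6° (east) — does not cross 180°.
Leg 3: +47.7° → -167.6°, shortest Δλ = 144.7° (east) — crosses 180°.
Leg 4: -167.6° → +40.7°, shortest Δλ = -151.7° (west) — crosses 180°.
Leg 5: +40.7° → -178.6°, shortest Δλ = 140.7° (east) — crosses 180°.
Leg 6: -178.6° → +64.8°, shortest Δλ = -116.6° (west) — crosses 180°.
Total crossings: 5.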